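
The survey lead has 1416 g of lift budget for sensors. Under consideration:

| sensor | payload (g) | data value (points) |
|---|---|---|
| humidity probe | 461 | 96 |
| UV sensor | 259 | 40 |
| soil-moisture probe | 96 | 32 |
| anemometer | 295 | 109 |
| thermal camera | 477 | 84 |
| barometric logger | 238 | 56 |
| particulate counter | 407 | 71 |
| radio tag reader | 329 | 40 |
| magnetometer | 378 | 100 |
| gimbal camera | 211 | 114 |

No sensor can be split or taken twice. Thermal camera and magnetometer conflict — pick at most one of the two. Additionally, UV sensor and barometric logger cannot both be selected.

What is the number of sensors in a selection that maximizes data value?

Optimal total is 426.
For example soil-moisture probe + anemometer + particulate counter + magnetometer + gimbal camera achieves it, using 1387 g.
Any selection reaching 426 contains exactly 5 sensors.

5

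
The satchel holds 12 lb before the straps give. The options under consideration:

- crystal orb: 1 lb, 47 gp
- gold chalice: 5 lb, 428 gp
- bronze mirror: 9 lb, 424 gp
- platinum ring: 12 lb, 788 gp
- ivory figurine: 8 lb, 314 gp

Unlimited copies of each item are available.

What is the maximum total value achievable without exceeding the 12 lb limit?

By value per lb: gold chalice 85.60, platinum ring 65.67, bronze mirror 47.11, crystal orb 47.00 lead.
Best packing: 2×crystal orb + 2×gold chalice — 12 lb, 950 total.
Nothing else within 12 lb beats 950.

950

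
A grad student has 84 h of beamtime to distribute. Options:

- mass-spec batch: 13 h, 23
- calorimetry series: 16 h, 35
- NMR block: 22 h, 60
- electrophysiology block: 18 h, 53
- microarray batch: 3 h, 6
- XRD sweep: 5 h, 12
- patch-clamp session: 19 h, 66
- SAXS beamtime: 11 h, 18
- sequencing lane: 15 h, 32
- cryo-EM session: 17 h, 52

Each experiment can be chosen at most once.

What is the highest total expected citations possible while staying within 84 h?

249

Ranking by ratio (expected citations/h): patch-clamp session 3.47, cryo-EM session 3.06, electrophysiology block 2.94.
Best packing: NMR block + electrophysiology block + microarray batch + XRD sweep + patch-clamp session + cryo-EM session — 84 h, 249 total.
That's the maximum — no swap from here does better than 249.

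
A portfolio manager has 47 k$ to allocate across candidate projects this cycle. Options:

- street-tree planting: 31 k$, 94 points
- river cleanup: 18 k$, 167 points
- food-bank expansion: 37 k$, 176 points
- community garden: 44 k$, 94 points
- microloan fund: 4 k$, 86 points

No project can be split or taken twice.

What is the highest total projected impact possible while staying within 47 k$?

Taking the top-ratio projects first gives river cleanup + microloan fund for 253 (22 k$).
The 18 k$ tied up in river cleanup is better spent on food-bank expansion — total rises to 262 (41 k$).

262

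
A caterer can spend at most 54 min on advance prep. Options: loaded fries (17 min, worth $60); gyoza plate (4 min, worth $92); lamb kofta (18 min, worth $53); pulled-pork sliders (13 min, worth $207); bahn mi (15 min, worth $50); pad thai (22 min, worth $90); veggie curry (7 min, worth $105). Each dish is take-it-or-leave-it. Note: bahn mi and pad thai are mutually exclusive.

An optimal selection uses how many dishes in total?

4

The maximum profit within 54 min is 494.
One optimal bundle: gyoza plate + pulled-pork sliders + pad thai + veggie curry (46 min).
All optima have 4 dishes.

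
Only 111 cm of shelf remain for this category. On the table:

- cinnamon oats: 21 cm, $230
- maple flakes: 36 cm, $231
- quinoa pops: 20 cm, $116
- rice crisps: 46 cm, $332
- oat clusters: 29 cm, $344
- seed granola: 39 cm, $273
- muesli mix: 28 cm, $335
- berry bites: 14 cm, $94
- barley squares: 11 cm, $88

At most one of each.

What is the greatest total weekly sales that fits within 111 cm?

1113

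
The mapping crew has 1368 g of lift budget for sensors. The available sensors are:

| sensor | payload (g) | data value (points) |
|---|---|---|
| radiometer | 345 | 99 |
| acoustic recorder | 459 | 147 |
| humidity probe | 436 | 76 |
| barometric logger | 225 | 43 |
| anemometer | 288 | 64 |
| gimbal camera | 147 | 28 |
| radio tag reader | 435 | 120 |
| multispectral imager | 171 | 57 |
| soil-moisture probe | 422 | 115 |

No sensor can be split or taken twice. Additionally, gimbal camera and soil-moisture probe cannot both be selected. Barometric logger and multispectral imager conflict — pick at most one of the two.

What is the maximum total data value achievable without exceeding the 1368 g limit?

388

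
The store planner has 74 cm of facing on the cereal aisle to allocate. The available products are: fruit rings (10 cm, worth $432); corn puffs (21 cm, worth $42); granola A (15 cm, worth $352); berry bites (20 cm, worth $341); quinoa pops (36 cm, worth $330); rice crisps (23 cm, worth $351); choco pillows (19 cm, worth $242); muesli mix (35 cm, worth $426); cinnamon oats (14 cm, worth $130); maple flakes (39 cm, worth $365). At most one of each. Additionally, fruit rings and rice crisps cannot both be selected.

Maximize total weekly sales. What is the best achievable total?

1367

Fruit rings + granola A + berry bites + choco pillows uses 64 of the 74 cm and totals 1367.
That's the maximum — no feasible swap from here does better than 1367.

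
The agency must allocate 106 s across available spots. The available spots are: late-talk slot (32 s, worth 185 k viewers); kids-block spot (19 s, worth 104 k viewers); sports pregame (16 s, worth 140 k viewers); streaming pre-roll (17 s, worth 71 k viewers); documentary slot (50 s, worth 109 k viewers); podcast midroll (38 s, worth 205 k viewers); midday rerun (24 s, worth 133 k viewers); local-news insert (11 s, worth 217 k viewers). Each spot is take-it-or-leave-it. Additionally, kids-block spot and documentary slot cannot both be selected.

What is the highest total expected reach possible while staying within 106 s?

779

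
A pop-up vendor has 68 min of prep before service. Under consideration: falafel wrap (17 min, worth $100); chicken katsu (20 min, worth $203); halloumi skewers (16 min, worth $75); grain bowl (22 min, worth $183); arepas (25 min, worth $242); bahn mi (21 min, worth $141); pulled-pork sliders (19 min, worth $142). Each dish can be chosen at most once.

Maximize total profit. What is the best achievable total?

628

Ranking by ratio (profit/min): chicken katsu 10.15, arepas 9.68, grain bowl 8.32.
Taking chicken katsu + grain bowl + arepas: 67 min used, 628 in profit.
The spare 1 min is too small for any remaining dish, and no exchange beats 628.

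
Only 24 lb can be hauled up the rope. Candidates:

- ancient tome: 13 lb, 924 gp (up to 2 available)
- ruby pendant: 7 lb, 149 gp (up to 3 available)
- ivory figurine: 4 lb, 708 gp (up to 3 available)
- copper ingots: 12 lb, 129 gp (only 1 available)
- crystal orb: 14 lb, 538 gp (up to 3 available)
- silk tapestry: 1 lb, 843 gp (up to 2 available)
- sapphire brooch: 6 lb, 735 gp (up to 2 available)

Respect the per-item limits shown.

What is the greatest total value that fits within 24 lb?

Ranking by ratio (value/lb): silk tapestry 843.00, ivory figurine 177.00, sapphire brooch 122.50.
A density-first pass picks 3×ivory figurine + 2×silk tapestry + sapphire brooch — 4545 at 20 lb.
Replace ivory figurine with sapphire brooch: the trade gains 27 net, giving 4572 at 22 lb.
Every other selection either busts 24 lb or exceeds an availability limit or fails to beat 4572.

4572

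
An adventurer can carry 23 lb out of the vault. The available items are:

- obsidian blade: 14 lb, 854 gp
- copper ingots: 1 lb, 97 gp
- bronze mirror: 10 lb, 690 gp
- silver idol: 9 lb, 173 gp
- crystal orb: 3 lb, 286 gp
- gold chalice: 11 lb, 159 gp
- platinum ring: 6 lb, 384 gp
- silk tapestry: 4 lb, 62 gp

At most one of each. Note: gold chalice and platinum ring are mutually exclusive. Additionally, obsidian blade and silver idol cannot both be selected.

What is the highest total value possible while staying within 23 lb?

1524

Taking the top-ratio items first gives copper ingots + bronze mirror + crystal orb + platinum ring for 1457 (20 lb).
Dropping copper ingots and bronze mirror frees 11 lb; slotting in obsidian blade (14 lb) lifts the total to 1524 at 23 lb.
No other feasible combination exceeds 1524.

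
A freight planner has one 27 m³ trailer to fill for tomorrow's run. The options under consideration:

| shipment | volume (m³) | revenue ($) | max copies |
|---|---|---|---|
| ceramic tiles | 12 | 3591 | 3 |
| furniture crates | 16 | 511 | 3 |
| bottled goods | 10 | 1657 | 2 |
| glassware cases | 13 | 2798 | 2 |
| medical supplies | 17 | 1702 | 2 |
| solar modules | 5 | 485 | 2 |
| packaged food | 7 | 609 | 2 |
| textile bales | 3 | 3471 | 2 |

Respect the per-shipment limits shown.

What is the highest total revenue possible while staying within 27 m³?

11142

The ratio heuristic lands on ceramic tiles + solar modules + 2×textile bales (11018) but leaves 4 m³ idle.
Dropping solar modules frees 5 m³; slotting in packaged food (7 m³) lifts the total to 11142 at 25 m³.
That's the maximum — no swap from here does better than 11142.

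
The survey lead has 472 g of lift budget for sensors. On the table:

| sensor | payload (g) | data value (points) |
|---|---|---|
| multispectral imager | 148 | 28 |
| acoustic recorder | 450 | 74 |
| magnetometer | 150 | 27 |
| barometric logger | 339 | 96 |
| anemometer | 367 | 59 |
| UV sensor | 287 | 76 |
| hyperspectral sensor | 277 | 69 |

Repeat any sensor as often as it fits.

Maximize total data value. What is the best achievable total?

104

A density-first pass picks barometric logger — 96 at 339 g.
Dropping barometric logger frees 339 g; slotting in multispectral imager + UV sensor (435 g) lifts the total to 104 at 435 g.
Every other selection either busts 472 g or fails to beat 104.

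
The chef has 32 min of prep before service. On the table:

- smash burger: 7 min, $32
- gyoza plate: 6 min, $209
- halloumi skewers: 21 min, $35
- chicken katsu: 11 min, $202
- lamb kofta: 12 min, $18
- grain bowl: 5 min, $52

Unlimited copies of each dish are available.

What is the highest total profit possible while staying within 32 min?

1045

By profit per min: gyoza plate 34.83, chicken katsu 18.36, grain bowl 10.40 lead.
Best packing: 5×gyoza plate — 30 min, 1045 total.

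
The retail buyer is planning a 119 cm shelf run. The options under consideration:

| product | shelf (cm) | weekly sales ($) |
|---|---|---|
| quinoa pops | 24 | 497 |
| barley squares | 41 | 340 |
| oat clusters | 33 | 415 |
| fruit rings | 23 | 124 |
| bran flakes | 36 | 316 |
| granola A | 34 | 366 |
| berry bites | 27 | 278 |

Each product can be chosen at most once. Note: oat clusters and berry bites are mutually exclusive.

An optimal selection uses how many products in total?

Optimal total is 1402.
One optimal bundle: quinoa pops + oat clusters + fruit rings + granola A (114 cm).
All optima have 4 products.

4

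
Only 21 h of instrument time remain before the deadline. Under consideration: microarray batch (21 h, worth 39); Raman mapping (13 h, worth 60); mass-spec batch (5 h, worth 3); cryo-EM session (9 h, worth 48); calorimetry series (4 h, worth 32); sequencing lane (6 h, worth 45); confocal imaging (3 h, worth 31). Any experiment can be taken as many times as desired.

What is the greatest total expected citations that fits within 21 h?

217

By expected citations per h: confocal imaging 10.33, calorimetry series 8.00, sequencing lane 7.50 lead.
The ratio ordering already packs tightly: 7×confocal imaging, 21 h, 217.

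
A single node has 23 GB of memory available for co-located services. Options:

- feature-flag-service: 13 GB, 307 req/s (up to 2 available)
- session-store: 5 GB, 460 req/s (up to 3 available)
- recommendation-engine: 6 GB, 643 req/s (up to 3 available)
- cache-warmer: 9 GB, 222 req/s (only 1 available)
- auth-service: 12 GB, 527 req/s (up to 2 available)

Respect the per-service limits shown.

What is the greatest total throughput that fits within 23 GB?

2389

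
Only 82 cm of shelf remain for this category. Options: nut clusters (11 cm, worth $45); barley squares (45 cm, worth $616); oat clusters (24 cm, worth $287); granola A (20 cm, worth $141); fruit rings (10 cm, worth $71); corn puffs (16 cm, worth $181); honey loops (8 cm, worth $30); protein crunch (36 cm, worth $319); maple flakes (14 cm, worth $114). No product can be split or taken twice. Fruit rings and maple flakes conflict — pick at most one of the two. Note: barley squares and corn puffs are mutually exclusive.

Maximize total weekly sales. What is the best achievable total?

Barley squares + oat clusters + fruit rings uses 79 of the 82 cm and totals 974.
The spare 3 cm is too small for any remaining product, and no feasible exchange beats 974.

974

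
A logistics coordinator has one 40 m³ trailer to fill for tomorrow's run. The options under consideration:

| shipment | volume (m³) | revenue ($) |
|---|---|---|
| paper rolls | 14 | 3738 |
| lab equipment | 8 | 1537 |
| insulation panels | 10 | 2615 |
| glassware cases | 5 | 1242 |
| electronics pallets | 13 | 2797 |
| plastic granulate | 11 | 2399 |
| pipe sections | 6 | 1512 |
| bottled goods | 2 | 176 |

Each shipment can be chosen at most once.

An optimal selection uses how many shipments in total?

4

The maximum revenue within 40 m³ is 9994.
One optimal bundle: paper rolls + insulation panels + glassware cases + plastic granulate (40 m³).
Every optimal selection uses 4 shipments.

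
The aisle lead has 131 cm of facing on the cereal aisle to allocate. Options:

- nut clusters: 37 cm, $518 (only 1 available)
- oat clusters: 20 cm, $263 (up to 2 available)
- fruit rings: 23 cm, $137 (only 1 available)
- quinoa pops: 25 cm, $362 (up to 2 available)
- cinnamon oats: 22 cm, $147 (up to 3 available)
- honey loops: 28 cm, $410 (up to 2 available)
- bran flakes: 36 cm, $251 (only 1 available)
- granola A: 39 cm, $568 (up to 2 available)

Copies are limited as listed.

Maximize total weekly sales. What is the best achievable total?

A density-first pass picks quinoa pops + 2×honey loops + granola A — 1750 at 120 cm.
The 28 cm tied up in honey loops is better spent on granola A — total rises to 1908 (131 cm).

1908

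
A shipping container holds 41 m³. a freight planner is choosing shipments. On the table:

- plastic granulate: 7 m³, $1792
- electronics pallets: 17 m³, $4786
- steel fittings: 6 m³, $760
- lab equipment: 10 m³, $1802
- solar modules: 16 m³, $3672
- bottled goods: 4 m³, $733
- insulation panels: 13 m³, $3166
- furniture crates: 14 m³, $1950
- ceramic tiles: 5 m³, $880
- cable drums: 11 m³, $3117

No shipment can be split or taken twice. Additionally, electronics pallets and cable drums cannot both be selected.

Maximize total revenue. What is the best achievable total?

Density check — cable drums 283.36, electronics pallets 281.53, plastic granulate 256.00 are the best per m³.
Plastic granulate + electronics pallets + bottled goods + insulation panels uses 41 of the 41 m³ and totals 10477.

10477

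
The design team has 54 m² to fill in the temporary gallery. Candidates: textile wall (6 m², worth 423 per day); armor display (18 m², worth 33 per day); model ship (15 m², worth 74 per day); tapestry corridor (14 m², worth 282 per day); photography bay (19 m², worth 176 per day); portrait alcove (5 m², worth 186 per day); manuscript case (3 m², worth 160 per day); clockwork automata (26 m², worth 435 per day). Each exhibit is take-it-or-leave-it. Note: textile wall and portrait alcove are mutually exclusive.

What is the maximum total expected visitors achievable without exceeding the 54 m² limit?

Textile wall + tapestry corridor + manuscript case + clockwork automata uses 49 of the 54 m² and totals 1300.
Next best is textile wall + photography bay + manuscript case + clockwork automata at 1194 (54 m²) — short by 106.

1300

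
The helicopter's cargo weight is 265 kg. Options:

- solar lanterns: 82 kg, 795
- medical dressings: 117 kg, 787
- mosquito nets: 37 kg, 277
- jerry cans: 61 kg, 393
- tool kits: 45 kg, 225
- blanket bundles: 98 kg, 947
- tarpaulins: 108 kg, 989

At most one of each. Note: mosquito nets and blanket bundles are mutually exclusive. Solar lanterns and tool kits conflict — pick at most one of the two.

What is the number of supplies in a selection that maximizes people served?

3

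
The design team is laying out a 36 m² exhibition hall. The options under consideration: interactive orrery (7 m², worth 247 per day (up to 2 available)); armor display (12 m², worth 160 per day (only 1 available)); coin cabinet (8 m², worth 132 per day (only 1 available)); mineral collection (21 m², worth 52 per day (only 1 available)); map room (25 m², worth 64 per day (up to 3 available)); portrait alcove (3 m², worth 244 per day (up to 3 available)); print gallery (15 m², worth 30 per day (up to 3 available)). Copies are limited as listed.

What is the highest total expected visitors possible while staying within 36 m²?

By expected visitors per m²: portrait alcove 81.33, interactive orrery 35.29, coin cabinet 16.50 lead.
A density-first pass picks 2×interactive orrery + coin cabinet + 3×portrait alcove — 1358 at 31 m².
Dropping coin cabinet frees 8 m²; slotting in armor display (12 m²) lifts the total to 1386 at 35 m².
Nothing else within 36 m² beats 1386.

1386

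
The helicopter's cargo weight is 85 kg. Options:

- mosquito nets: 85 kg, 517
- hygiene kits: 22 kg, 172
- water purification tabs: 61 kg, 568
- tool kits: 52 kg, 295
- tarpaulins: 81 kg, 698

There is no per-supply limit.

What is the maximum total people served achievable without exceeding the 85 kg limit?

740

Density check — water purification tabs 9.31, tarpaulins 8.62, hygiene kits 7.82 are the best per kg.
The ratio ordering already packs tightly: hygiene kits + water purification tabs, 83 kg, 740.
No other feasible combination exceeds 740.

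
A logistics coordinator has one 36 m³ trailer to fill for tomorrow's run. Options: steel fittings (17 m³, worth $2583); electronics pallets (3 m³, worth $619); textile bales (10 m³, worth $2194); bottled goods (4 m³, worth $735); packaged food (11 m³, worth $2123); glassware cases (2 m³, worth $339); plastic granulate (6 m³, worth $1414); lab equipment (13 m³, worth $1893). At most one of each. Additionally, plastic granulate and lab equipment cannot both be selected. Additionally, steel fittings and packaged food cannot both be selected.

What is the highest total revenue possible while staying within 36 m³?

7424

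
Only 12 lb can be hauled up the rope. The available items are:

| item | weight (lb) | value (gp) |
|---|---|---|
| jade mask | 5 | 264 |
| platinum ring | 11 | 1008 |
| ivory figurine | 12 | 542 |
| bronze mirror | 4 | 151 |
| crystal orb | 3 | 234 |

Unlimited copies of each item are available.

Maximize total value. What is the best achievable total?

Platinum ring uses 11 of the 12 lb and totals 1008.
Every other selection either busts 12 lb or fails to beat 1008.

1008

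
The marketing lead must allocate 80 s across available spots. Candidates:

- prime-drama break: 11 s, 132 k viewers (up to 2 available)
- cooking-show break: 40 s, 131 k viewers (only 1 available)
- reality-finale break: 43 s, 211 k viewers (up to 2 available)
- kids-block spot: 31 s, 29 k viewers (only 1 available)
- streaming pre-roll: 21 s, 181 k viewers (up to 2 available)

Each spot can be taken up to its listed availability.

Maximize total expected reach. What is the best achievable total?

626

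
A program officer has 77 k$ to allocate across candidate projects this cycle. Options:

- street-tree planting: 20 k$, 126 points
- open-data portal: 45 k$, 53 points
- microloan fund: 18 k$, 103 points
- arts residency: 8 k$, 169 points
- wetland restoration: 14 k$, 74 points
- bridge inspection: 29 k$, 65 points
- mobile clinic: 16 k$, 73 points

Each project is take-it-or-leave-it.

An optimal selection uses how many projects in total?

5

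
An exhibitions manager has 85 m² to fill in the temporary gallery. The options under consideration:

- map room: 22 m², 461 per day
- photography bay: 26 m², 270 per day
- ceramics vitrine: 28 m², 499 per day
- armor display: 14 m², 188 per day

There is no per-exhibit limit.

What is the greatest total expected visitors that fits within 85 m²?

Density check — map room 20.95, ceramics vitrine 17.82, armor display 13.43 are the best per m².
Taking 3×map room + armor display: 80 m² used, 1571 in expected visitors.

1571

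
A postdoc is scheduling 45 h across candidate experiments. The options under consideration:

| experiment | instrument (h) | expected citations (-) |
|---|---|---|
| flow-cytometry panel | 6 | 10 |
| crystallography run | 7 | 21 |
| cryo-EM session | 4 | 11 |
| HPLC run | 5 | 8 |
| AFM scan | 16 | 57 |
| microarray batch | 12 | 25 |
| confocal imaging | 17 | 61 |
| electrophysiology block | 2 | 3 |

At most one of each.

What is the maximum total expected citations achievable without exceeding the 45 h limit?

150

Ranking by ratio (expected citations/h): confocal imaging 3.59, AFM scan 3.56, crystallography run 3.00.
Taking crystallography run + cryo-EM session + AFM scan + confocal imaging: 44 h used, 150 in expected citations.
The closest alternative, crystallography run + HPLC run + AFM scan + confocal imaging, reaches only 147.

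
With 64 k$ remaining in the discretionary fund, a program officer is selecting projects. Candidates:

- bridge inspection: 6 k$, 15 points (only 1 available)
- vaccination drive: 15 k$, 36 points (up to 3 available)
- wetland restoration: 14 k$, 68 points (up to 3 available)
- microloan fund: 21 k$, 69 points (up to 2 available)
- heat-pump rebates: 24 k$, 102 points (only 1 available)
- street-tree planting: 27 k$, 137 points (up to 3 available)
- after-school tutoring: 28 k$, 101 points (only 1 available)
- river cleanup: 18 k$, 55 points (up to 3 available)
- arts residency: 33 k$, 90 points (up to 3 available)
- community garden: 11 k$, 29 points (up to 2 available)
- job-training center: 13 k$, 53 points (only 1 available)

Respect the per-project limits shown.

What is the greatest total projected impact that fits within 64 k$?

The ratio heuristic lands on bridge inspection + 2×street-tree planting (289) but leaves 4 k$ idle.
Dropping bridge inspection and street-tree planting frees 33 k$; slotting in heat-pump rebates + job-training center (37 k$) lifts the total to 292 at 64 k$.
Nothing else within 64 k$ beats 292.

292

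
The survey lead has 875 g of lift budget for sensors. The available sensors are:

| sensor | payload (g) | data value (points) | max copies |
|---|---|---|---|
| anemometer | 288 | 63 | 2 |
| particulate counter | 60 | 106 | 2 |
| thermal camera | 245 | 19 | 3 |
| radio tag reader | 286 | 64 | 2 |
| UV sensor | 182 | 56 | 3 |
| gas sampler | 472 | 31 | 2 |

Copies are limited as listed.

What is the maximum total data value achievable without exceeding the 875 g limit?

Density check — particulate counter 1.77, UV sensor 0.31, radio tag reader 0.22 are the best per g.
A density-first pass picks 2×particulate counter + 3×UV sensor — 380 at 666 g.
The 364 g tied up in 2×UV sensor is better spent on 2×radio tag reader — total rises to 396 (874 g).

396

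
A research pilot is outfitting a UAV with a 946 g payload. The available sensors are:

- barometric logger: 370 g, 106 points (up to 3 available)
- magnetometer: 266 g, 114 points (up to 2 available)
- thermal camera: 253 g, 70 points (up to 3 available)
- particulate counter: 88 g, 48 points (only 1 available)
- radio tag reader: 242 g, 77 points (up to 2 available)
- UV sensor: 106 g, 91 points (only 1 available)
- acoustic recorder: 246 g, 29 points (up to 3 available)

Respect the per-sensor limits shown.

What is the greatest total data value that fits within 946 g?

407

Filling by ratio: 2×magnetometer + particulate counter + UV sensor for 367, with 220 g left unused.
Dropping magnetometer frees 266 g; slotting in 2×radio tag reader (484 g) lifts the total to 407 at 944 g.
Every other selection either busts 946 g or exceeds an availability limit or fails to beat 407.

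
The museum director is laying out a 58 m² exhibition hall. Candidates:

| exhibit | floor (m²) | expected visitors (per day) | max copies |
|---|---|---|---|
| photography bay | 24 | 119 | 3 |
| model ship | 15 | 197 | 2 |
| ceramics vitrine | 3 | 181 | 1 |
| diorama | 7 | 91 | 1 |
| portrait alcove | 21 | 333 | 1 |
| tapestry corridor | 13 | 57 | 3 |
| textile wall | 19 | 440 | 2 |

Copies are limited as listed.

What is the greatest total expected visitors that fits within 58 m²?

1258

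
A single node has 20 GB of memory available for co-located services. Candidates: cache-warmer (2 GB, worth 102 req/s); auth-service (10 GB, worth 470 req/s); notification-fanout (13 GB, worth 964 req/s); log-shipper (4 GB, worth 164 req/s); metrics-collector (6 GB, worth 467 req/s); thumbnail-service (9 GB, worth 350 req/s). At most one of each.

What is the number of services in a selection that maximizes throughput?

Optimal total is 1431.
One optimal bundle: notification-fanout + metrics-collector (19 GB).
All optima have 2 services.

2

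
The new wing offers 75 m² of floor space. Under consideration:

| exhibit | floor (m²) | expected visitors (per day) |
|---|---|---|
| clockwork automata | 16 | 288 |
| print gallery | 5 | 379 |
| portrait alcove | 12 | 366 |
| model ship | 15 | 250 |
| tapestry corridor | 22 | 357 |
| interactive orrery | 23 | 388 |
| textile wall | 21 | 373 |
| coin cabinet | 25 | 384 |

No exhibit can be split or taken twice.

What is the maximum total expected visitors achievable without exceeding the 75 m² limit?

A density-first pass picks clockwork automata + print gallery + portrait alcove + model ship + textile wall — 1656 at 69 m².
Dropping clockwork automata frees 16 m²; slotting in tapestry corridor (22 m²) lifts the total to 1725 at 75 m².
That's the maximum — no swap from here does better than 1725.

1725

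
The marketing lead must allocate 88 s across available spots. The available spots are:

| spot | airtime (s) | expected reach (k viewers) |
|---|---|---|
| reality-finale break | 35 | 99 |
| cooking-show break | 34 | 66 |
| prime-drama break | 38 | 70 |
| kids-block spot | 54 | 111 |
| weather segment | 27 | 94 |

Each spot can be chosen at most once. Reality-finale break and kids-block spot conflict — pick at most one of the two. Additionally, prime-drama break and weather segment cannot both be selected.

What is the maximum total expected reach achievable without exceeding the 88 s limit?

Density check — weather segment 3.48, reality-finale break 2.83, kids-block spot 2.06, cooking-show break 1.94 are the best per s.
Greedy by ratio would take reality-finale break + weather segment: 62 s used, total 193.
Replace reality-finale break with kids-block spot: the trade gains 12 net, giving 205 at 81 s.
Next best is reality-finale break + weather segment at 193 (62 s) — short by 12.

205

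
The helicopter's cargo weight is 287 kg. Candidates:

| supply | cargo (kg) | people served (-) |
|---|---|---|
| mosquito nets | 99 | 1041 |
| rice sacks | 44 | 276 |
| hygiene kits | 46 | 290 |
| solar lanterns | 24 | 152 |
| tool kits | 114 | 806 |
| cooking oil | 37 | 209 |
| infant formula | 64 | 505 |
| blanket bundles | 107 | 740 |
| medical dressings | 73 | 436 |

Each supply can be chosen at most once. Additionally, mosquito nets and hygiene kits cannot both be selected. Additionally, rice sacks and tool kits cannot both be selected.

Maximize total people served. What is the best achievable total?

By people served per kg: mosquito nets 10.52, infant formula 7.89, tool kits 7.07, blanket bundles 6.92 lead.
The ratio ordering already packs tightly: mosquito nets + tool kits + infant formula, 277 kg, 2352.

2352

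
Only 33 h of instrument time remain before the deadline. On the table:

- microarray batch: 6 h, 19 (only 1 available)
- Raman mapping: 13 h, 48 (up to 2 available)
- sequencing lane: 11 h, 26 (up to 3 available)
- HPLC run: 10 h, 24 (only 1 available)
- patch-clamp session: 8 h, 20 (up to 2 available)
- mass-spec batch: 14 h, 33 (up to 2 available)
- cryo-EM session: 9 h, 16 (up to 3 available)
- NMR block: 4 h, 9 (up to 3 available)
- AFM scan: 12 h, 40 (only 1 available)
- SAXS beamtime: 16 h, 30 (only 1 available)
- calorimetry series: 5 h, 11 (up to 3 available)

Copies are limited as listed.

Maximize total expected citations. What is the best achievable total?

115

Density check — Raman mapping 3.69, AFM scan 3.33, microarray batch 3.17 are the best per h.
Best packing: microarray batch + 2×Raman mapping — 32 h, 115 total.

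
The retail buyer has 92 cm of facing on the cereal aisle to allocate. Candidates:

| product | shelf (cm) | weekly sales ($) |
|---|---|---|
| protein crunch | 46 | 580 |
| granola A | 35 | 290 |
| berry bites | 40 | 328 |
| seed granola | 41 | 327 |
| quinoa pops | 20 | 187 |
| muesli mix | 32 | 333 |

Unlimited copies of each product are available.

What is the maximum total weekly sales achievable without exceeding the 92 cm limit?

Density check — protein crunch 12.61, muesli mix 10.41, quinoa pops 9.35, granola A 8.29 are the best per cm.
Best packing: 2×protein crunch — 92 cm, 1160 total.
No other feasible combination exceeds 1160.

1160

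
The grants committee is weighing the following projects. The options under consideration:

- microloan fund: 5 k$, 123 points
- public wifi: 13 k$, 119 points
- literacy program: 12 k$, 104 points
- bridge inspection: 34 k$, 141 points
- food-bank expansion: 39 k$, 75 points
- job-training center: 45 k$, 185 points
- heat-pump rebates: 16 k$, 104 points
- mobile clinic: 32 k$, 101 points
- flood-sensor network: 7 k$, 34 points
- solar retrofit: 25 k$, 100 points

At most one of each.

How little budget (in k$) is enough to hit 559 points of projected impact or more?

78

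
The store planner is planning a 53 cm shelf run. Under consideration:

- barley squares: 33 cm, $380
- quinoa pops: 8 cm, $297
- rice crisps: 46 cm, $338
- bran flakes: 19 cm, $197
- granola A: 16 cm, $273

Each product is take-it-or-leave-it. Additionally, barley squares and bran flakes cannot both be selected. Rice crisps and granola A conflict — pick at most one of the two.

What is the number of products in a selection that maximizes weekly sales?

3

The maximum weekly sales within 53 cm is 767.
For example quinoa pops + bran flakes + granola A achieves it, using 43 cm.
Any selection reaching 767 contains exactly 3 products.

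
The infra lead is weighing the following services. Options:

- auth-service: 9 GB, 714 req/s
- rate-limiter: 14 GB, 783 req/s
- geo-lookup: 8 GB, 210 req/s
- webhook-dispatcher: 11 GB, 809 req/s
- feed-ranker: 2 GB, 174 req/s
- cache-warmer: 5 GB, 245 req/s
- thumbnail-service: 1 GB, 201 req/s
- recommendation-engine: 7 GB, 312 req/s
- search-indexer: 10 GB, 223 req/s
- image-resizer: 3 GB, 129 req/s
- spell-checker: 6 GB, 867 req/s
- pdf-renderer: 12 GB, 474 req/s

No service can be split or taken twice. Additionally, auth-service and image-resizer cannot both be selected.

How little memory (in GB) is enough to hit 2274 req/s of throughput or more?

25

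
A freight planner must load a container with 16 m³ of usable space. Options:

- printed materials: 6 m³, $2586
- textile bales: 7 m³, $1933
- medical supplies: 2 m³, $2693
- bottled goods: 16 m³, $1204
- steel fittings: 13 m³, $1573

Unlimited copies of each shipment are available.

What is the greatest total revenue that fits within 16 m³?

21544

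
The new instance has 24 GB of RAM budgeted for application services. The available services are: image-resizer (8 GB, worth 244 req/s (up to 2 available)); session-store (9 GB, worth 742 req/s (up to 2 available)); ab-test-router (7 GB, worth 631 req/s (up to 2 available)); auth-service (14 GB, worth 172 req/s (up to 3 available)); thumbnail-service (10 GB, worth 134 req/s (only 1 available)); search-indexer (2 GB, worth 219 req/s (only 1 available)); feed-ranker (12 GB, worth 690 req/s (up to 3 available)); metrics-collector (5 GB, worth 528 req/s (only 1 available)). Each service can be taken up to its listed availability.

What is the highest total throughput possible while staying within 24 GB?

A density-first pass picks 2×ab-test-router + search-indexer + metrics-collector — 2009 at 21 GB.
Dropping ab-test-router frees 7 GB; slotting in session-store (9 GB) lifts the total to 2120 at 23 GB.

2120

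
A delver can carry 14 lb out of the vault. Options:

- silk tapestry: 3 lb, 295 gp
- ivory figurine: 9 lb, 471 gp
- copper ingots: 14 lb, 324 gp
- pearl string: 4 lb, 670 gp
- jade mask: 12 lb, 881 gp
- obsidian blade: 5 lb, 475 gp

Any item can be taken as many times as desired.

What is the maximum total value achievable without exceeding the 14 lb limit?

2010

Density check — pearl string 167.50, silk tapestry 98.33, obsidian blade 95.00 are the best per lb.
3×pearl string uses 12 of the 14 lb and totals 2010.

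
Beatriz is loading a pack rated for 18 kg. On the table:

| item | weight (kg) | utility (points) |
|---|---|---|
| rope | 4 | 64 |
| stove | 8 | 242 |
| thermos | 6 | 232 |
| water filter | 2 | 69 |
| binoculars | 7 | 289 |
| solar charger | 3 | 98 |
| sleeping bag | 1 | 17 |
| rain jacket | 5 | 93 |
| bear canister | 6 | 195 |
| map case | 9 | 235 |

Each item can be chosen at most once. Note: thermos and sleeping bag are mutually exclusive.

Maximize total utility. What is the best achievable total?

688

Density check — binoculars 41.29, thermos 38.67, water filter 34.50, solar charger 32.67 are the best per kg.
Best packing: thermos + water filter + binoculars + solar charger — 18 kg, 688 total.
Next best is water filter + binoculars + solar charger + bear canister at 651 (18 kg) — short by 37.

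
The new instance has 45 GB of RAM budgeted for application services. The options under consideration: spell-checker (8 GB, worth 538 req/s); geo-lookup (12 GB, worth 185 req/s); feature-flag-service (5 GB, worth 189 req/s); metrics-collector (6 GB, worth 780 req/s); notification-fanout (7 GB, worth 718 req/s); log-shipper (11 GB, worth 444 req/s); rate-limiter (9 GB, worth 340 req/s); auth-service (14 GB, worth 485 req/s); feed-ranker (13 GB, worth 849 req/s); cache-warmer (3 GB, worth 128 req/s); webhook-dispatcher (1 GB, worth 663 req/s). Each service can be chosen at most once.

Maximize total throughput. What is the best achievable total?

Taking the top-ratio services first gives spell-checker + feature-flag-service + metrics-collector + notification-fanout + feed-ranker + cache-warmer + webhook-dispatcher for 3865 (43 GB).
Dropping feature-flag-service and cache-warmer frees 8 GB; slotting in rate-limiter (9 GB) lifts the total to 3888 at 44 GB.

3888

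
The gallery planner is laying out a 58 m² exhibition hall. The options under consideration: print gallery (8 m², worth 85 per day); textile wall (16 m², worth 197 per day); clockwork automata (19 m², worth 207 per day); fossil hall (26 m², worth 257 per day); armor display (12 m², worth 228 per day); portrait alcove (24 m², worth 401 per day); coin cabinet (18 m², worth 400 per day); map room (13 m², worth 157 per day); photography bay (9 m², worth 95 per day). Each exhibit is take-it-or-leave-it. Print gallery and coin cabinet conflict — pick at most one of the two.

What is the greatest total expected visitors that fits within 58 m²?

1029

By expected visitors per m²: coin cabinet 22.22, armor display 19.00, portrait alcove 16.71, textile wall 12.31 lead.
Armor display + portrait alcove + coin cabinet uses 54 of the 58 m² and totals 1029.
Next best is textile wall + portrait alcove + coin cabinet at 998 (58 m²) — short by 31.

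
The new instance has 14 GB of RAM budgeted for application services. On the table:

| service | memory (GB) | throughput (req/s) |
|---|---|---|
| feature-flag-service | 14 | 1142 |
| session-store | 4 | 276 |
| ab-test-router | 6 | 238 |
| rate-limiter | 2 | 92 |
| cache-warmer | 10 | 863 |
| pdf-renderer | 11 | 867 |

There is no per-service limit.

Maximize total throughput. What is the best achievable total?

1142

Taking the top-ratio services first gives session-store + cache-warmer for 1139 (14 GB).
The 14 GB tied up in session-store and cache-warmer is better spent on feature-flag-service — total rises to 1142 (14 GB).
No other feasible combination exceeds 1142.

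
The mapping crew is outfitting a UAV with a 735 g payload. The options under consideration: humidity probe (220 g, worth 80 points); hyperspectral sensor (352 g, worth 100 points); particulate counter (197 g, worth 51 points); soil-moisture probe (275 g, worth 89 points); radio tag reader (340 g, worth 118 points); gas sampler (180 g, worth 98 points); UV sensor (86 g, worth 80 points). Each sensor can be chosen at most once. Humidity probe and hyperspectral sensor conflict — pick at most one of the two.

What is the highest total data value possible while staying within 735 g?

309

Humidity probe + particulate counter + gas sampler + UV sensor uses 683 of the 735 g and totals 309.
Runner-up radio tag reader + gas sampler + UV sensor tops out at 296.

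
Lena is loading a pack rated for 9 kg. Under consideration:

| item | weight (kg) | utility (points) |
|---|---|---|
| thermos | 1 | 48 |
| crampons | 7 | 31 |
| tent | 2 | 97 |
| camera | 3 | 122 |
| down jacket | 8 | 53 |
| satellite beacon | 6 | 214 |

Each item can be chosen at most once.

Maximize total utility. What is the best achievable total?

By utility per kg: tent 48.50, thermos 48.00, camera 40.67, satellite beacon 35.67 lead.
The ratio heuristic lands on thermos + tent + camera (267) but leaves 3 kg idle.
The 3 kg tied up in camera is better spent on satellite beacon — total rises to 359 (9 kg).
The closest alternative, camera + satellite beacon, reaches only 336.

359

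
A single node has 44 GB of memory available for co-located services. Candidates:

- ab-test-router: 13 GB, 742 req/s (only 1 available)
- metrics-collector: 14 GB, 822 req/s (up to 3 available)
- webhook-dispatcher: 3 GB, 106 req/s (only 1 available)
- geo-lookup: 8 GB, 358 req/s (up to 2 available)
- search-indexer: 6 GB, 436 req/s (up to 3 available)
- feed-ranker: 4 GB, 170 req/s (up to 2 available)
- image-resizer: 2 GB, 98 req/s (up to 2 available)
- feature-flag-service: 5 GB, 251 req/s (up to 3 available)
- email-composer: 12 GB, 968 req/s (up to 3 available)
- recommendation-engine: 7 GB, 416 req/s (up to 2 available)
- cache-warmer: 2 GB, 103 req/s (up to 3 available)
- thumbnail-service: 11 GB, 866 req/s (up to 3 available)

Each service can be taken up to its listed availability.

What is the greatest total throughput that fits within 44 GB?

3443

Search-indexer + 3×email-composer + cache-warmer uses 44 of the 44 GB and totals 3443.
Nothing else within 44 GB beats 3443.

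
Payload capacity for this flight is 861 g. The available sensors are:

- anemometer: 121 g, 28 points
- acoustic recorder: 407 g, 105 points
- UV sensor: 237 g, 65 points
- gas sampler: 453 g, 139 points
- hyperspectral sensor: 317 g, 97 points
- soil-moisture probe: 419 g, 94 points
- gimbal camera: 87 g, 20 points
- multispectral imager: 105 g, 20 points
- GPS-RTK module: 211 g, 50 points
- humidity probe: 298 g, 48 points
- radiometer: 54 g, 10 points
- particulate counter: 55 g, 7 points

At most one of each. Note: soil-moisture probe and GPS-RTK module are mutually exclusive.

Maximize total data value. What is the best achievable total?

256

Ranking by ratio (data value/g): gas sampler 0.31, hyperspectral sensor 0.31, UV sensor 0.27.
Best packing: gas sampler + hyperspectral sensor + gimbal camera — 857 g, 256 total.
Runner-up gas sampler + hyperspectral sensor + radiometer tops out at 246.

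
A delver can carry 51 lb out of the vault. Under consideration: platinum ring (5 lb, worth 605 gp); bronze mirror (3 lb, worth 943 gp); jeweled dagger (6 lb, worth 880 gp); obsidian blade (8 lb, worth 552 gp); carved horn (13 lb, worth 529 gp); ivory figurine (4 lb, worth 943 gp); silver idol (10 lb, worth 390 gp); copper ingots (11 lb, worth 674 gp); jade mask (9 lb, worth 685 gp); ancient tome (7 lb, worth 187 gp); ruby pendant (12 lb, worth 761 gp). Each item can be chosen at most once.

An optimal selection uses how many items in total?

Optimal total is 5491.
platinum ring + bronze mirror + jeweled dagger + ivory figurine + copper ingots + jade mask + ruby pendant hits 5491 at 50 lb.
Every optimal selection uses 7 items.

7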